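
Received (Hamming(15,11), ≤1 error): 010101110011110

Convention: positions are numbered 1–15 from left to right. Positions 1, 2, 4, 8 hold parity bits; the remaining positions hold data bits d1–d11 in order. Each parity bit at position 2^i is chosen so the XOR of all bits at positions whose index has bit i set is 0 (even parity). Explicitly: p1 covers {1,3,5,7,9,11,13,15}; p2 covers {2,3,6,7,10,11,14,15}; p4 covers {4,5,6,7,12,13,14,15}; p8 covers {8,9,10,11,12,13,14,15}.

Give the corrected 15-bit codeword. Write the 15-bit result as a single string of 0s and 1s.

010101110001110

s1 (pos 1,3,5,7,9,11,13,15): 0⊕0⊕0⊕1⊕0⊕1⊕1⊕0 = 1
s2 (pos 2,3,6,7,10,11,14,15): 1⊕0⊕1⊕1⊕0⊕1⊕1⊕0 = 1
s4 (pos 4,5,6,7,12,13,14,15): 1⊕0⊕1⊕1⊕1⊕1⊕1⊕0 = 0
s8 (pos 8,9,10,11,12,13,14,15): 1⊕0⊕0⊕1⊕1⊕1⊕1⊕0 = 1
Syndrome s8…s1 = 1011 → error at position 11.
Flip position 11: 010101110011110 → 010101110001110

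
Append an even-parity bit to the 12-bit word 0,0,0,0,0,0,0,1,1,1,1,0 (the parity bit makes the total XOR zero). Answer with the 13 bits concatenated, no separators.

0000000111100

XOR of the 12 data bits: 0⊕0⊕0⊕0⊕0⊕0⊕0⊕1⊕1⊕1⊕1⊕0 = 0
Parity bit = 0 (so all 13 bits XOR to 0).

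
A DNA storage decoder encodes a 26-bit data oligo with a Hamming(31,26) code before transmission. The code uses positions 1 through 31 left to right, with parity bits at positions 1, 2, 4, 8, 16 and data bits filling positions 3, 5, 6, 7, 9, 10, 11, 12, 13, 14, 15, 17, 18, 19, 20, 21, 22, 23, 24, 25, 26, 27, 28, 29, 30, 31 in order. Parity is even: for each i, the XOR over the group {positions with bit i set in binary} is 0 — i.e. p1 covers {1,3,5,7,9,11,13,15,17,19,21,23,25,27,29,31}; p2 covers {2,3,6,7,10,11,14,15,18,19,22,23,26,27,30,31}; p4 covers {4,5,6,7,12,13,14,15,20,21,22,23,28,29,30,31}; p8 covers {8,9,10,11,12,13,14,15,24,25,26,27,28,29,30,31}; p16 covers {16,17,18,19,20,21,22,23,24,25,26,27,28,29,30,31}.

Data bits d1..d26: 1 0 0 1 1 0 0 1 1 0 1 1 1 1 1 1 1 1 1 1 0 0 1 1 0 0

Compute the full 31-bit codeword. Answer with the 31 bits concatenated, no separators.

1110001010011011111111111001100

Place data at non-parity positions: p1 p2 1 p4 0 0 1 p8 1 0 0 1 1 0 1 p16 1 1 1 1 1 1 1 1 1 0 0 1 1 0 0
p1 (pos 1,3,5,7,9,11,13,15,17,19,21,23,25,27,29,31): XOR of data positions = 1⊕0⊕1⊕1⊕0⊕1⊕1⊕1⊕1⊕1⊕1⊕1⊕0⊕1⊕0 = 1
p2 (pos 2,3,6,7,10,11,14,15,18,19,22,23,26,27,30,31): XOR of data positions = 1⊕0⊕1⊕0⊕0⊕0⊕1⊕1⊕1⊕1⊕1⊕0⊕0⊕0⊕0 = 1
p4 (pos 4,5,6,7,12,13,14,15,20,21,22,23,28,29,30,31): XOR of data positions = 0⊕0⊕1⊕1⊕1⊕0⊕1⊕1⊕1⊕1⊕1⊕1⊕1⊕0⊕0 = 0
p8 (pos 8,9,10,11,12,13,14,15,24,25,26,27,28,29,30,31): XOR of data positions = 1⊕0⊕0⊕1⊕1⊕0⊕1⊕1⊕1⊕0⊕0⊕1⊕1⊕0⊕0 = 0
p16 (pos 16,17,18,19,20,21,22,23,24,25,26,27,28,29,30,31): XOR of data positions = 1⊕1⊕1⊕1⊕1⊕1⊕1⊕1⊕1⊕0⊕0⊕1⊕1⊕0⊕0 = 1
Codeword: 1110001010011011111111111001100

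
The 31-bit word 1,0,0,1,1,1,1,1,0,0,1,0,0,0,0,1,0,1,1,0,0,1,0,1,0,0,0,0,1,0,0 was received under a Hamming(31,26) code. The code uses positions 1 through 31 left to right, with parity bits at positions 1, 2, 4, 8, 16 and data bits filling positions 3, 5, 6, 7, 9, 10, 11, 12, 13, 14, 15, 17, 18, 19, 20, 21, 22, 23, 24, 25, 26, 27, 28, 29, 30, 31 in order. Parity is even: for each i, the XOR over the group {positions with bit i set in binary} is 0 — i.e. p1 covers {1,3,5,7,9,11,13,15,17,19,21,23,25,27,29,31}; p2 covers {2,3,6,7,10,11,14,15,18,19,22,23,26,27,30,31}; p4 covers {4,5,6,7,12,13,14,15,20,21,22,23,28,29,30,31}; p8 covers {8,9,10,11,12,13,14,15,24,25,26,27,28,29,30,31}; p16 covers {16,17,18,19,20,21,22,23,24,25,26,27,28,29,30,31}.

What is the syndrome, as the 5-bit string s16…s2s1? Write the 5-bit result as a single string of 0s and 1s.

00000

s1 (pos 1,3,5,7,9,11,13,15,17,19,21,23,25,27,29,31): 1⊕0⊕1⊕1⊕0⊕1⊕0⊕0⊕0⊕1⊕0⊕0⊕0⊕0⊕1⊕0 = 0
s2 (pos 2,3,6,7,10,11,14,15,18,19,22,23,26,27,30,31): 0⊕0⊕1⊕1⊕0⊕1⊕0⊕0⊕1⊕1⊕1⊕0⊕0⊕0⊕0⊕0 = 0
s4 (pos 4,5,6,7,12,13,14,15,20,21,22,23,28,29,30,31): 1⊕1⊕1⊕1⊕0⊕0⊕0⊕0⊕0⊕0⊕1⊕0⊕0⊕1⊕0⊕0 = 0
s8 (pos 8,9,10,11,12,13,14,15,24,25,26,27,28,29,30,31): 1⊕0⊕0⊕1⊕0⊕0⊕0⊕0⊕1⊕0⊕0⊕0⊕0⊕1⊕0⊕0 = 0
s16 (pos 16,17,18,19,20,21,22,23,24,25,26,27,28,29,30,31): 1⊕0⊕1⊕1⊕0⊕0⊕1⊕0⊕1⊕0⊕0⊕0⊕0⊕1⊕0⊕0 = 0
Syndrome s16…s1 = 00000 → no error.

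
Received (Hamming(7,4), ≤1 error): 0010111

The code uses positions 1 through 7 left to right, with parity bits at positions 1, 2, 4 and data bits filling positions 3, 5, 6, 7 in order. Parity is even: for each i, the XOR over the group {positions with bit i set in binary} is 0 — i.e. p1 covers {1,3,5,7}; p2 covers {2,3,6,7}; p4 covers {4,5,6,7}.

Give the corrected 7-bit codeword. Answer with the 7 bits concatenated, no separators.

s1 (pos 1,3,5,7): 0⊕1⊕1⊕1 = 1
s2 (pos 2,3,6,7): 0⊕1⊕1⊕1 = 1
s4 (pos 4,5,6,7): 0⊕1⊕1⊕1 = 1
Syndrome s4…s1 = 111 → error at position 7.
Flip position 7: 0010111 → 0010110

0010110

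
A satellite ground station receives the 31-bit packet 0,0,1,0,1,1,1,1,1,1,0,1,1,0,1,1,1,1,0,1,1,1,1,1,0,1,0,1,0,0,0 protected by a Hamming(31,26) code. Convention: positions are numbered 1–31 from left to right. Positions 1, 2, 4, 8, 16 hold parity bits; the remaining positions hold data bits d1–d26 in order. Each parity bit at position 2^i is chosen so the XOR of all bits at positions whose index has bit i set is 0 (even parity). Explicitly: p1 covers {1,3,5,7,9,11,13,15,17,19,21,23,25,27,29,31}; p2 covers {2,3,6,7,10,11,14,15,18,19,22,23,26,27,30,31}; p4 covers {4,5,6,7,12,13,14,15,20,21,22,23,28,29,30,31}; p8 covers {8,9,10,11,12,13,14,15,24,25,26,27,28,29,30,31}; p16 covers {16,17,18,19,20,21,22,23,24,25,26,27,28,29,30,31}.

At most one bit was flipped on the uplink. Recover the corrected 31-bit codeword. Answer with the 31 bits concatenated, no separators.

s1 (pos 1,3,5,7,9,11,13,15,17,19,21,23,25,27,29,31): 0⊕1⊕1⊕1⊕1⊕0⊕1⊕1⊕1⊕0⊕1⊕1⊕0⊕0⊕0⊕0 = 1
s2 (pos 2,3,6,7,10,11,14,15,18,19,22,23,26,27,30,31): 0⊕1⊕1⊕1⊕1⊕0⊕0⊕1⊕1⊕0⊕1⊕1⊕1⊕0⊕0⊕0 = 1
s4 (pos 4,5,6,7,12,13,14,15,20,21,22,23,28,29,30,31): 0⊕1⊕1⊕1⊕1⊕1⊕0⊕1⊕1⊕1⊕1⊕1⊕1⊕0⊕0⊕0 = 1
s8 (pos 8,9,10,11,12,13,14,15,24,25,26,27,28,29,30,31): 1⊕1⊕1⊕0⊕1⊕1⊕0⊕1⊕1⊕0⊕1⊕0⊕1⊕0⊕0⊕0 = 1
s16 (pos 16,17,18,19,20,21,22,23,24,25,26,27,28,29,30,31): 1⊕1⊕1⊕0⊕1⊕1⊕1⊕1⊕1⊕0⊕1⊕0⊕1⊕0⊕0⊕0 = 0
Syndrome s16…s1 = 01111 → error at position 15.
Flip position 15: 0010111111011011110111110101000 → 0010111111011001110111110101000

0010111111011001110111110101000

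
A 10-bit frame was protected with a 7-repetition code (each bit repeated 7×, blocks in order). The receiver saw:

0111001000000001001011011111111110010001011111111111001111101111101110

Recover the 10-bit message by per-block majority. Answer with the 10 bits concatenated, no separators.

1001101111

Block 1 (0111001): 4 ones → 1
Block 2 (0000000): 0 ones → 0
Block 3 (0100101): 3 ones → 0
Block 4 (1011111): 6 ones → 1
Block 5 (1111100): 5 ones → 1
Block 6 (1000101): 3 ones → 0
Block 7 (1111111): 7 ones → 1
Block 8 (1110011): 5 ones → 1
Block 9 (1110111): 6 ones → 1
Block 10 (1101110): 5 ones → 1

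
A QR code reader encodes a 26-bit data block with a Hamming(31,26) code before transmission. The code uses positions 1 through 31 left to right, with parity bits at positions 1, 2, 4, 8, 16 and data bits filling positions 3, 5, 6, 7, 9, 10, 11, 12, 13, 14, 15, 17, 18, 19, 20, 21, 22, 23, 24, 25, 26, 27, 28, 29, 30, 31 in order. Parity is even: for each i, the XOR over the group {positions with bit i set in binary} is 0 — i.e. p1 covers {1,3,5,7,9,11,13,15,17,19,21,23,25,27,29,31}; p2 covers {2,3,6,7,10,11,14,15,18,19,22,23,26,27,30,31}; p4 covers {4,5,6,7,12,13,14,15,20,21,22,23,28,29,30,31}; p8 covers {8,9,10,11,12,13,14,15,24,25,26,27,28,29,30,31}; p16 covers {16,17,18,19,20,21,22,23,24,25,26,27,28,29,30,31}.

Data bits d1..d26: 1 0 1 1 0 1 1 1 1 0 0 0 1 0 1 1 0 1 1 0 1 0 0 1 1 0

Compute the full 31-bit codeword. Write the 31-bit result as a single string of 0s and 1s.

1111011001111000010110110100110

Place data at non-parity positions: p1 p2 1 p4 0 1 1 p8 0 1 1 1 1 0 0 p16 0 1 0 1 1 0 1 1 0 1 0 0 1 1 0
p1 (pos 1,3,5,7,9,11,13,15,17,19,21,23,25,27,29,31): XOR of data positions = 1⊕0⊕1⊕0⊕1⊕1⊕0⊕0⊕0⊕1⊕1⊕0⊕0⊕1⊕0 = 1
p2 (pos 2,3,6,7,10,11,14,15,18,19,22,23,26,27,30,31): XOR of data positions = 1⊕1⊕1⊕1⊕1⊕0⊕0⊕1⊕0⊕0⊕1⊕1⊕0⊕1⊕0 = 1
p4 (pos 4,5,6,7,12,13,14,15,20,21,22,23,28,29,30,31): XOR of data positions = 0⊕1⊕1⊕1⊕1⊕0⊕0⊕1⊕1⊕0⊕1⊕0⊕1⊕1⊕0 = 1
p8 (pos 8,9,10,11,12,13,14,15,24,25,26,27,28,29,30,31): XOR of data positions = 0⊕1⊕1⊕1⊕1⊕0⊕0⊕1⊕0⊕1⊕0⊕0⊕1⊕1⊕0 = 0
p16 (pos 16,17,18,19,20,21,22,23,24,25,26,27,28,29,30,31): XOR of data positions = 0⊕1⊕0⊕1⊕1⊕0⊕1⊕1⊕0⊕1⊕0⊕0⊕1⊕1⊕0 = 0
Codeword: 1111011001111000010110110100110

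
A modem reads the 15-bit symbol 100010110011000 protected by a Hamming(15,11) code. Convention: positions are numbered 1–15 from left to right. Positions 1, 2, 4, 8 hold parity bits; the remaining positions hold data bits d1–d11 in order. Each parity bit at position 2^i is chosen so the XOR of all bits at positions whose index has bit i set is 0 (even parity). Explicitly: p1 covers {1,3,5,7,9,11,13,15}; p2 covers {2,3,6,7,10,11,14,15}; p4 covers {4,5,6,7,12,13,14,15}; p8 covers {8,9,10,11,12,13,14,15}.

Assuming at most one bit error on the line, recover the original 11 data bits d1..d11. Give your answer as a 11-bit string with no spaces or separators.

01010010000

s1 (pos 1,3,5,7,9,11,13,15): 1⊕0⊕1⊕1⊕0⊕1⊕0⊕0 = 0
s2 (pos 2,3,6,7,10,11,14,15): 0⊕0⊕0⊕1⊕0⊕1⊕0⊕0 = 0
s4 (pos 4,5,6,7,12,13,14,15): 0⊕1⊕0⊕1⊕1⊕0⊕0⊕0 = 1
s8 (pos 8,9,10,11,12,13,14,15): 1⊕0⊕0⊕1⊕1⊕0⊕0⊕0 = 1
Syndrome s8…s1 = 1100 → error at position 12.
Flip position 12: 100010110011000 → 100010110010000
Read data bits from positions 3,5,6,7,9,10,11,12,13,14,15: 01010010000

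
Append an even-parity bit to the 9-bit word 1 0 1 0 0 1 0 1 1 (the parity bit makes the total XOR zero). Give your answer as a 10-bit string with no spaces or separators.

XOR of the 9 data bits: 1⊕0⊕1⊕0⊕0⊕1⊕0⊕1⊕1 = 1
Parity bit = 1 (so all 10 bits XOR to 0).

1010010111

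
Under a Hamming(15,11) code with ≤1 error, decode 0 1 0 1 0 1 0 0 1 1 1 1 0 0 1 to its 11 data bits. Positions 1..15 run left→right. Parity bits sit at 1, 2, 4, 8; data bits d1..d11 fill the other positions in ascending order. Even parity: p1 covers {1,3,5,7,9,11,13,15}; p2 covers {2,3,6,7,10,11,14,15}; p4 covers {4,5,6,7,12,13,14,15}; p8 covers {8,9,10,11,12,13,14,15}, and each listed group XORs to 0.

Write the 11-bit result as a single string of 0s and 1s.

00101101001

s1 (pos 1,3,5,7,9,11,13,15): 0⊕0⊕0⊕0⊕1⊕1⊕0⊕1 = 1
s2 (pos 2,3,6,7,10,11,14,15): 1⊕0⊕1⊕0⊕1⊕1⊕0⊕1 = 1
s4 (pos 4,5,6,7,12,13,14,15): 1⊕0⊕1⊕0⊕1⊕0⊕0⊕1 = 0
s8 (pos 8,9,10,11,12,13,14,15): 0⊕1⊕1⊕1⊕1⊕0⊕0⊕1 = 1
Syndrome s8…s1 = 1011 → error at position 11.
Flip position 11: 010101001111001 → 010101001101001
Read data bits from positions 3,5,6,7,9,10,11,12,13,14,15: 00101101001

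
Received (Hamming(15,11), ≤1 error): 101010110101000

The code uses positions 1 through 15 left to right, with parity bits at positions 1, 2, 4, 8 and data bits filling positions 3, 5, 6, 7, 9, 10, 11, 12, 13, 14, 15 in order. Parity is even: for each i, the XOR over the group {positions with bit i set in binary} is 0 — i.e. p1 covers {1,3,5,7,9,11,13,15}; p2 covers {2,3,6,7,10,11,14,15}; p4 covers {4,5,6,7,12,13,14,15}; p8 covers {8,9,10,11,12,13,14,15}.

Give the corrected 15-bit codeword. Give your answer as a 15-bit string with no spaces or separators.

s1 (pos 1,3,5,7,9,11,13,15): 1⊕1⊕1⊕1⊕0⊕0⊕0⊕0 = 0
s2 (pos 2,3,6,7,10,11,14,15): 0⊕1⊕0⊕1⊕1⊕0⊕0⊕0 = 1
s4 (pos 4,5,6,7,12,13,14,15): 0⊕1⊕0⊕1⊕1⊕0⊕0⊕0 = 1
s8 (pos 8,9,10,11,12,13,14,15): 1⊕0⊕1⊕0⊕1⊕0⊕0⊕0 = 1
Syndrome s8…s1 = 1110 → error at position 14.
Flip position 14: 101010110101000 → 101010110101010

101010110101010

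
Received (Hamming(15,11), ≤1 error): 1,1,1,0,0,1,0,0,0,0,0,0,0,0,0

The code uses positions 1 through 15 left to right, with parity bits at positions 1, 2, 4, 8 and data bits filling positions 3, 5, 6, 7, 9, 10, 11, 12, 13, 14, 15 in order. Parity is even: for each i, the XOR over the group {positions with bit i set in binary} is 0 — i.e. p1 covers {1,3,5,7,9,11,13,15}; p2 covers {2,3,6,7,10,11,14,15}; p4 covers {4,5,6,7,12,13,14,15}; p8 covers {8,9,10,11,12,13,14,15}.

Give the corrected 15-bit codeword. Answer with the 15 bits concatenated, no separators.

s1 (pos 1,3,5,7,9,11,13,15): 1⊕1⊕0⊕0⊕0⊕0⊕0⊕0 = 0
s2 (pos 2,3,6,7,10,11,14,15): 1⊕1⊕1⊕0⊕0⊕0⊕0⊕0 = 1
s4 (pos 4,5,6,7,12,13,14,15): 0⊕0⊕1⊕0⊕0⊕0⊕0⊕0 = 1
s8 (pos 8,9,10,11,12,13,14,15): 0⊕0⊕0⊕0⊕0⊕0⊕0⊕0 = 0
Syndrome s8…s1 = 0110 → error at position 6.
Flip position 6: 111001000000000 → 111000000000000

111000000000000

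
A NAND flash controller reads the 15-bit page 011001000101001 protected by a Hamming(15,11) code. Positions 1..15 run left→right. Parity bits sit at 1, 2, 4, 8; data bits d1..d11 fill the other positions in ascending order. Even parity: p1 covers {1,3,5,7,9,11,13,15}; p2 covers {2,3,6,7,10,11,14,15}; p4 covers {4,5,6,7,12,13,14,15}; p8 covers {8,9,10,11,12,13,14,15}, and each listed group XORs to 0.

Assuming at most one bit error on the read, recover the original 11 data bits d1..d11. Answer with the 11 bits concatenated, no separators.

s1 (pos 1,3,5,7,9,11,13,15): 0⊕1⊕0⊕0⊕0⊕0⊕0⊕1 = 0
s2 (pos 2,3,6,7,10,11,14,15): 1⊕1⊕1⊕0⊕1⊕0⊕0⊕1 = 1
s4 (pos 4,5,6,7,12,13,14,15): 0⊕0⊕1⊕0⊕1⊕0⊕0⊕1 = 1
s8 (pos 8,9,10,11,12,13,14,15): 0⊕0⊕1⊕0⊕1⊕0⊕0⊕1 = 1
Syndrome s8…s1 = 1110 → error at position 14.
Flip position 14: 011001000101001 → 011001000101011
Read data bits from positions 3,5,6,7,9,10,11,12,13,14,15: 10100101011

10100101011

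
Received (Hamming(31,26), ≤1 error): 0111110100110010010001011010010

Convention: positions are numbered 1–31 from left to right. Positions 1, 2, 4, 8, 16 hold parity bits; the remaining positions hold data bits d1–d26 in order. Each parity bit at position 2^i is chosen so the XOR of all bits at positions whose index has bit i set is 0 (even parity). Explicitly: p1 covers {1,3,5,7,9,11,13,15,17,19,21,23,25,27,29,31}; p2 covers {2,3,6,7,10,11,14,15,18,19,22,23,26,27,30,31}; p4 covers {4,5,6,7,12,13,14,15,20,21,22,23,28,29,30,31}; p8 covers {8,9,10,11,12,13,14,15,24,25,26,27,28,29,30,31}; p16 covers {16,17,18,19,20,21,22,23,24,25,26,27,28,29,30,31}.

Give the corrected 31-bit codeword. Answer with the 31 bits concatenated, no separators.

s1 (pos 1,3,5,7,9,11,13,15,17,19,21,23,25,27,29,31): 0⊕1⊕1⊕0⊕0⊕1⊕0⊕1⊕0⊕0⊕0⊕0⊕1⊕1⊕0⊕0 = 0
s2 (pos 2,3,6,7,10,11,14,15,18,19,22,23,26,27,30,31): 1⊕1⊕1⊕0⊕0⊕1⊕0⊕1⊕1⊕0⊕1⊕0⊕0⊕1⊕1⊕0 = 1
s4 (pos 4,5,6,7,12,13,14,15,20,21,22,23,28,29,30,31): 1⊕1⊕1⊕0⊕1⊕0⊕0⊕1⊕0⊕0⊕1⊕0⊕0⊕0⊕1⊕0 = 1
s8 (pos 8,9,10,11,12,13,14,15,24,25,26,27,28,29,30,31): 1⊕0⊕0⊕1⊕1⊕0⊕0⊕1⊕1⊕1⊕0⊕1⊕0⊕0⊕1⊕0 = 0
s16 (pos 16,17,18,19,20,21,22,23,24,25,26,27,28,29,30,31): 0⊕0⊕1⊕0⊕0⊕0⊕1⊕0⊕1⊕1⊕0⊕1⊕0⊕0⊕1⊕0 = 0
Syndrome s16…s1 = 00110 → error at position 6.
Flip position 6: 0111110100110010010001011010010 → 0111100100110010010001011010010

0111100100110010010001011010010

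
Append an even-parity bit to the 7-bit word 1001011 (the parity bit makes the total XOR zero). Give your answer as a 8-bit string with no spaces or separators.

XOR of the 7 data bits: 1⊕0⊕0⊕1⊕0⊕1⊕1 = 0
Parity bit = 0 (so all 8 bits XOR to 0).

10010110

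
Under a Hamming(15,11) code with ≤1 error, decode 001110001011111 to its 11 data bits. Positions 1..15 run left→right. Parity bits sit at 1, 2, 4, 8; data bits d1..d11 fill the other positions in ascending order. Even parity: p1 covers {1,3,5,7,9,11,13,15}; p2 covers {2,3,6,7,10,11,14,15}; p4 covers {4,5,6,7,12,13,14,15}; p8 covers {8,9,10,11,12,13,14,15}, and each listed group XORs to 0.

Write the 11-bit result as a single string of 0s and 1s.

11001011111

s1 (pos 1,3,5,7,9,11,13,15): 0⊕1⊕1⊕0⊕1⊕1⊕1⊕1 = 0
s2 (pos 2,3,6,7,10,11,14,15): 0⊕1⊕0⊕0⊕0⊕1⊕1⊕1 = 0
s4 (pos 4,5,6,7,12,13,14,15): 1⊕1⊕0⊕0⊕1⊕1⊕1⊕1 = 0
s8 (pos 8,9,10,11,12,13,14,15): 0⊕1⊕0⊕1⊕1⊕1⊕1⊕1 = 0
Syndrome s8…s1 = 0000 → no error.
Read data bits from positions 3,5,6,7,9,10,11,12,13,14,15: 11001011111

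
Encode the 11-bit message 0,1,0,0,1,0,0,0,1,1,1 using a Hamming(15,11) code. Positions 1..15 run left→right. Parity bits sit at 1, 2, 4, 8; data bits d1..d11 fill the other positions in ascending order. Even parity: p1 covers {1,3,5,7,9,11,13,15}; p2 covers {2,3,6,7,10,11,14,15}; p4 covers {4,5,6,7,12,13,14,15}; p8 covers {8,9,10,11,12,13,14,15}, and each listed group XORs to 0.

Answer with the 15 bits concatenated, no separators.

000010001000111

Place data at non-parity positions: p1 p2 0 p4 1 0 0 p8 1 0 0 0 1 1 1
p1 (pos 1,3,5,7,9,11,13,15): XOR of data positions = 0⊕1⊕0⊕1⊕0⊕1⊕1 = 0
p2 (pos 2,3,6,7,10,11,14,15): XOR of data positions = 0⊕0⊕0⊕0⊕0⊕1⊕1 = 0
p4 (pos 4,5,6,7,12,13,14,15): XOR of data positions = 1⊕0⊕0⊕0⊕1⊕1⊕1 = 0
p8 (pos 8,9,10,11,12,13,14,15): XOR of data positions = 1⊕0⊕0⊕0⊕1⊕1⊕1 = 0
Codeword: 000010001000111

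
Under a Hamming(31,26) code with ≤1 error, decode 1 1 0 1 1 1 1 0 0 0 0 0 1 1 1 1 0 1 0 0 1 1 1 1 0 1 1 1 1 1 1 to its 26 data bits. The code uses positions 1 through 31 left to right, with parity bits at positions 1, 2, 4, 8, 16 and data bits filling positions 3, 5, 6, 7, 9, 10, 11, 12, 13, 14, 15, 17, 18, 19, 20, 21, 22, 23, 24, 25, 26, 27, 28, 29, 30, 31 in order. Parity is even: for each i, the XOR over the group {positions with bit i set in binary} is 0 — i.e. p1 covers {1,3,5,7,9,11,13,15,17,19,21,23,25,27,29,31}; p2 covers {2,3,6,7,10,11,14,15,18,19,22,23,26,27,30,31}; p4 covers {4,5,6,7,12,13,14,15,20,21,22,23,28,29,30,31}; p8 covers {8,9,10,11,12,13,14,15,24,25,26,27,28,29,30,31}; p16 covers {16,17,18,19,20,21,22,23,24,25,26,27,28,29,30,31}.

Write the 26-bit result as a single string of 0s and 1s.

s1 (pos 1,3,5,7,9,11,13,15,17,19,21,23,25,27,29,31): 1⊕0⊕1⊕1⊕0⊕0⊕1⊕1⊕0⊕0⊕1⊕1⊕0⊕1⊕1⊕1 = 0
s2 (pos 2,3,6,7,10,11,14,15,18,19,22,23,26,27,30,31): 1⊕0⊕1⊕1⊕0⊕0⊕1⊕1⊕1⊕0⊕1⊕1⊕1⊕1⊕1⊕1 = 0
s4 (pos 4,5,6,7,12,13,14,15,20,21,22,23,28,29,30,31): 1⊕1⊕1⊕1⊕0⊕1⊕1⊕1⊕0⊕1⊕1⊕1⊕1⊕1⊕1⊕1 = 0
s8 (pos 8,9,10,11,12,13,14,15,24,25,26,27,28,29,30,31): 0⊕0⊕0⊕0⊕0⊕1⊕1⊕1⊕1⊕0⊕1⊕1⊕1⊕1⊕1⊕1 = 0
s16 (pos 16,17,18,19,20,21,22,23,24,25,26,27,28,29,30,31): 1⊕0⊕1⊕0⊕0⊕1⊕1⊕1⊕1⊕0⊕1⊕1⊕1⊕1⊕1⊕1 = 0
Syndrome s16…s1 = 00000 → no error.
Read data bits from positions 3,5,6,7,9,10,11,12,13,14,15,17,18,19,20,21,22,23,24,25,26,27,28,29,30,31: 01110000111010011110111111

01110000111010011110111111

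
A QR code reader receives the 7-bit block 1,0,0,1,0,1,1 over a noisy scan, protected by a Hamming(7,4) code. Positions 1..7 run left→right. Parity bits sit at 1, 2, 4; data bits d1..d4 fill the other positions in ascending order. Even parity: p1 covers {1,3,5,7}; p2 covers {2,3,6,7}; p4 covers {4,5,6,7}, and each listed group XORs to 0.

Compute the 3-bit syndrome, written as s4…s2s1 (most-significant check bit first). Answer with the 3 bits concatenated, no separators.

100

s1 (pos 1,3,5,7): 1⊕0⊕0⊕1 = 0
s2 (pos 2,3,6,7): 0⊕0⊕1⊕1 = 0
s4 (pos 4,5,6,7): 1⊕0⊕1⊕1 = 1
Syndrome s4…s1 = 100 → error at position 4.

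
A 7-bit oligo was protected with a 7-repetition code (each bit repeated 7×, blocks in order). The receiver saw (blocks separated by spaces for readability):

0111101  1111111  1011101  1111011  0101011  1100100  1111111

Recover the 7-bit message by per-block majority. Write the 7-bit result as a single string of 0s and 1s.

Block 1 (0111101): 5 ones → 1
Block 2 (1111111): 7 ones → 1
Block 3 (1011101): 5 ones → 1
Block 4 (1111011): 6 ones → 1
Block 5 (0101011): 4 ones → 1
Block 6 (1100100): 3 ones → 0
Block 7 (1111111): 7 ones → 1

1111101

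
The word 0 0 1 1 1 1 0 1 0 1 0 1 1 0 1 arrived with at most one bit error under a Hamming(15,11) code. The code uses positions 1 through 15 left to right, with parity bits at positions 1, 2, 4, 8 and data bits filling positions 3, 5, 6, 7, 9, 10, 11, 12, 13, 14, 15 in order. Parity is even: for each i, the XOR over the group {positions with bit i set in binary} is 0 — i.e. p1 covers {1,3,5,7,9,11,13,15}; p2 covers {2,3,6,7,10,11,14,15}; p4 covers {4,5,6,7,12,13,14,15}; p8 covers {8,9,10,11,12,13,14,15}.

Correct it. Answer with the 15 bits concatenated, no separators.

s1 (pos 1,3,5,7,9,11,13,15): 0⊕1⊕1⊕0⊕0⊕0⊕1⊕1 = 0
s2 (pos 2,3,6,7,10,11,14,15): 0⊕1⊕1⊕0⊕1⊕0⊕0⊕1 = 0
s4 (pos 4,5,6,7,12,13,14,15): 1⊕1⊕1⊕0⊕1⊕1⊕0⊕1 = 0
s8 (pos 8,9,10,11,12,13,14,15): 1⊕0⊕1⊕0⊕1⊕1⊕0⊕1 = 1
Syndrome s8…s1 = 1000 → error at position 8.
Flip position 8: 001111010101101 → 001111000101101

001111000101101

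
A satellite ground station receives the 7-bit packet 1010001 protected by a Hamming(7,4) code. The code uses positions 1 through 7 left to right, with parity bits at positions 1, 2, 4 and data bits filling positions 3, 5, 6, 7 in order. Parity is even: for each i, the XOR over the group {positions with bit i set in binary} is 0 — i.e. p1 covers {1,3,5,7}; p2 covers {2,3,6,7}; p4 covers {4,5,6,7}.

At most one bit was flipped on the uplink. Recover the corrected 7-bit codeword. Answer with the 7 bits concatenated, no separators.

s1 (pos 1,3,5,7): 1⊕1⊕0⊕1 = 1
s2 (pos 2,3,6,7): 0⊕1⊕0⊕1 = 0
s4 (pos 4,5,6,7): 0⊕0⊕0⊕1 = 1
Syndrome s4…s1 = 101 → error at position 5.
Flip position 5: 1010001 → 1010101

1010101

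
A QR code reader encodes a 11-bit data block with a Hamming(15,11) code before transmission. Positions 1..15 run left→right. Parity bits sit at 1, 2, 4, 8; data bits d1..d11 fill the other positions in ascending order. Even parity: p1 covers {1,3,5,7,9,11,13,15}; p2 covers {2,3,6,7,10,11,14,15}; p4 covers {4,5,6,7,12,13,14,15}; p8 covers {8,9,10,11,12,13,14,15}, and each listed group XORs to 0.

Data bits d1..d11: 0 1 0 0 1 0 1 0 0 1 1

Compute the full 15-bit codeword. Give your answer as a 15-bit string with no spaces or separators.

010110001010011

Place data at non-parity positions: p1 p2 0 p4 1 0 0 p8 1 0 1 0 0 1 1
p1 (pos 1,3,5,7,9,11,13,15): XOR of data positions = 0⊕1⊕0⊕1⊕1⊕0⊕1 = 0
p2 (pos 2,3,6,7,10,11,14,15): XOR of data positions = 0⊕0⊕0⊕0⊕1⊕1⊕1 = 1
p4 (pos 4,5,6,7,12,13,14,15): XOR of data positions = 1⊕0⊕0⊕0⊕0⊕1⊕1 = 1
p8 (pos 8,9,10,11,12,13,14,15): XOR of data positions = 1⊕0⊕1⊕0⊕0⊕1⊕1 = 0
Codeword: 010110001010011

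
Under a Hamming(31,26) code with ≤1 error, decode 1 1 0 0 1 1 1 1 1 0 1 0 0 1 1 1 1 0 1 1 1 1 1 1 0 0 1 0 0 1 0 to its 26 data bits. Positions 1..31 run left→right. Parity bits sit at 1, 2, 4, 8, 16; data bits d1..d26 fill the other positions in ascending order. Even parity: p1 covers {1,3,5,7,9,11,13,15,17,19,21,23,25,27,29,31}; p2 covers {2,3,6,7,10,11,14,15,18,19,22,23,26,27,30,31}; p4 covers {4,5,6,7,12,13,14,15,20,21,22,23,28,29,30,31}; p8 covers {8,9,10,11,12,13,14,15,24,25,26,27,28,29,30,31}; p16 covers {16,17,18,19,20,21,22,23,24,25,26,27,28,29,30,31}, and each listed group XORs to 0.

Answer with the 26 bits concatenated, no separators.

11111010011101111110010010

s1 (pos 1,3,5,7,9,11,13,15,17,19,21,23,25,27,29,31): 1⊕0⊕1⊕1⊕1⊕1⊕0⊕1⊕1⊕1⊕1⊕1⊕0⊕1⊕0⊕0 = 1
s2 (pos 2,3,6,7,10,11,14,15,18,19,22,23,26,27,30,31): 1⊕0⊕1⊕1⊕0⊕1⊕1⊕1⊕0⊕1⊕1⊕1⊕0⊕1⊕1⊕0 = 1
s4 (pos 4,5,6,7,12,13,14,15,20,21,22,23,28,29,30,31): 0⊕1⊕1⊕1⊕0⊕0⊕1⊕1⊕1⊕1⊕1⊕1⊕0⊕0⊕1⊕0 = 0
s8 (pos 8,9,10,11,12,13,14,15,24,25,26,27,28,29,30,31): 1⊕1⊕0⊕1⊕0⊕0⊕1⊕1⊕1⊕0⊕0⊕1⊕0⊕0⊕1⊕0 = 0
s16 (pos 16,17,18,19,20,21,22,23,24,25,26,27,28,29,30,31): 1⊕1⊕0⊕1⊕1⊕1⊕1⊕1⊕1⊕0⊕0⊕1⊕0⊕0⊕1⊕0 = 0
Syndrome s16…s1 = 00011 → error at position 3.
Flip position 3: 1100111110100111101111110010010 → 1110111110100111101111110010010
Read data bits from positions 3,5,6,7,9,10,11,12,13,14,15,17,18,19,20,21,22,23,24,25,26,27,28,29,30,31: 11111010011101111110010010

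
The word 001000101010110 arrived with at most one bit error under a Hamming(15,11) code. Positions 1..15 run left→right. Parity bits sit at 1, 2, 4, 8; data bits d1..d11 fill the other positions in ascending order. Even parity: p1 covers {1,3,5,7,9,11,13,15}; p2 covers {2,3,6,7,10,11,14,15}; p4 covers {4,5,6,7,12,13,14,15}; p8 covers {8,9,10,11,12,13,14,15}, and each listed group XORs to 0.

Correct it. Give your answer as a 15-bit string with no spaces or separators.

s1 (pos 1,3,5,7,9,11,13,15): 0⊕1⊕0⊕1⊕1⊕1⊕1⊕0 = 1
s2 (pos 2,3,6,7,10,11,14,15): 0⊕1⊕0⊕1⊕0⊕1⊕1⊕0 = 0
s4 (pos 4,5,6,7,12,13,14,15): 0⊕0⊕0⊕1⊕0⊕1⊕1⊕0 = 1
s8 (pos 8,9,10,11,12,13,14,15): 0⊕1⊕0⊕1⊕0⊕1⊕1⊕0 = 0
Syndrome s8…s1 = 0101 → error at position 5.
Flip position 5: 001000101010110 → 001010101010110

001010101010110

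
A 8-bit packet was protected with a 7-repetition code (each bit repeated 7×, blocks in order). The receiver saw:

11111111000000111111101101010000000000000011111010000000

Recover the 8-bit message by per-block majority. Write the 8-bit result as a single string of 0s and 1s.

Block 1 (1111111): 7 ones → 1
Block 2 (1000000): 1 one → 0
Block 3 (1111111): 7 ones → 1
Block 4 (0110101): 4 ones → 1
Block 5 (0000000): 0 ones → 0
Block 6 (0000000): 0 ones → 0
Block 7 (1111101): 6 ones → 1
Block 8 (0000000): 0 ones → 0

10110010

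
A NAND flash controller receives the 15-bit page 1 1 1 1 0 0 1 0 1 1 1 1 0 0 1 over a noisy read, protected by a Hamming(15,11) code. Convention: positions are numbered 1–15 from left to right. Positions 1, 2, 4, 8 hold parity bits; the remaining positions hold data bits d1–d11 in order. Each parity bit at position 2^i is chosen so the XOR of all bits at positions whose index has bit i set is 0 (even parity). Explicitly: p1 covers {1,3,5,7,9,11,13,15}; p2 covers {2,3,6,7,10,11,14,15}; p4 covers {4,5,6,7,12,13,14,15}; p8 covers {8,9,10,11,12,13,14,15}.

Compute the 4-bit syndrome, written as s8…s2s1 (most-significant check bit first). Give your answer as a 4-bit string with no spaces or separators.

s1 (pos 1,3,5,7,9,11,13,15): 1⊕1⊕0⊕1⊕1⊕1⊕0⊕1 = 0
s2 (pos 2,3,6,7,10,11,14,15): 1⊕1⊕0⊕1⊕1⊕1⊕0⊕1 = 0
s4 (pos 4,5,6,7,12,13,14,15): 1⊕0⊕0⊕1⊕1⊕0⊕0⊕1 = 0
s8 (pos 8,9,10,11,12,13,14,15): 0⊕1⊕1⊕1⊕1⊕0⊕0⊕1 = 1
Syndrome s8…s1 = 1000 → error at position 8.

1000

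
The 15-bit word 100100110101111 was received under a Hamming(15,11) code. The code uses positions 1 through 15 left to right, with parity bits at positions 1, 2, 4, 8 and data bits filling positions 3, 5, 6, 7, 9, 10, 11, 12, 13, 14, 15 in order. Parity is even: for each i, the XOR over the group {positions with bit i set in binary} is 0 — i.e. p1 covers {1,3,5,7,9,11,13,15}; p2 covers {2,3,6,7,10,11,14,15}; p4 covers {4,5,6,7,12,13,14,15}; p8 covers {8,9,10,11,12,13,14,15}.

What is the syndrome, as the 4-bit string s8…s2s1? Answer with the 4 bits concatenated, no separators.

0000

s1 (pos 1,3,5,7,9,11,13,15): 1⊕0⊕0⊕1⊕0⊕0⊕1⊕1 = 0
s2 (pos 2,3,6,7,10,11,14,15): 0⊕0⊕0⊕1⊕1⊕0⊕1⊕1 = 0
s4 (pos 4,5,6,7,12,13,14,15): 1⊕0⊕0⊕1⊕1⊕1⊕1⊕1 = 0
s8 (pos 8,9,10,11,12,13,14,15): 1⊕0⊕1⊕0⊕1⊕1⊕1⊕1 = 0
Syndrome s8…s1 = 0000 → no error.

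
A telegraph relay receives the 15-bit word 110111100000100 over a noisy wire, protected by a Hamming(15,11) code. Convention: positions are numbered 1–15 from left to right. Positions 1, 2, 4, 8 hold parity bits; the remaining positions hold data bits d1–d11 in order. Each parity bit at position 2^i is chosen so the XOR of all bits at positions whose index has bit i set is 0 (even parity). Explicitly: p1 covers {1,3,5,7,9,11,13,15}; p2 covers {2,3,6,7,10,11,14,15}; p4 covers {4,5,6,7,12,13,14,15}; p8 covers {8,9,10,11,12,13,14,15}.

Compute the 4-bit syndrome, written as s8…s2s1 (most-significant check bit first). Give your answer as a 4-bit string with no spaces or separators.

1110

s1 (pos 1,3,5,7,9,11,13,15): 1⊕0⊕1⊕1⊕0⊕0⊕1⊕0 = 0
s2 (pos 2,3,6,7,10,11,14,15): 1⊕0⊕1⊕1⊕0⊕0⊕0⊕0 = 1
s4 (pos 4,5,6,7,12,13,14,15): 1⊕1⊕1⊕1⊕0⊕1⊕0⊕0 = 1
s8 (pos 8,9,10,11,12,13,14,15): 0⊕0⊕0⊕0⊕0⊕1⊕0⊕0 = 1
Syndrome s8…s1 = 1110 → error at position 14.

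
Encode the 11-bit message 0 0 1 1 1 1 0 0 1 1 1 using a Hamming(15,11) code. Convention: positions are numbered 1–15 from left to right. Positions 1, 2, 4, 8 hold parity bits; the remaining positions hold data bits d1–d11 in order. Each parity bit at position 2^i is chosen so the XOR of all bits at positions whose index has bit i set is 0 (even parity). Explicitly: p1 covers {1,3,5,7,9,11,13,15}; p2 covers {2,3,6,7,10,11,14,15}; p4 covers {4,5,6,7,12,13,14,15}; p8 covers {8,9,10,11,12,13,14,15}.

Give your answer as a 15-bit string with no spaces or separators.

Place data at non-parity positions: p1 p2 0 p4 0 1 1 p8 1 1 0 0 1 1 1
p1 (pos 1,3,5,7,9,11,13,15): XOR of data positions = 0⊕0⊕1⊕1⊕0⊕1⊕1 = 0
p2 (pos 2,3,6,7,10,11,14,15): XOR of data positions = 0⊕1⊕1⊕1⊕0⊕1⊕1 = 1
p4 (pos 4,5,6,7,12,13,14,15): XOR of data positions = 0⊕1⊕1⊕0⊕1⊕1⊕1 = 1
p8 (pos 8,9,10,11,12,13,14,15): XOR of data positions = 1⊕1⊕0⊕0⊕1⊕1⊕1 = 1
Codeword: 010101111100111

010101111100111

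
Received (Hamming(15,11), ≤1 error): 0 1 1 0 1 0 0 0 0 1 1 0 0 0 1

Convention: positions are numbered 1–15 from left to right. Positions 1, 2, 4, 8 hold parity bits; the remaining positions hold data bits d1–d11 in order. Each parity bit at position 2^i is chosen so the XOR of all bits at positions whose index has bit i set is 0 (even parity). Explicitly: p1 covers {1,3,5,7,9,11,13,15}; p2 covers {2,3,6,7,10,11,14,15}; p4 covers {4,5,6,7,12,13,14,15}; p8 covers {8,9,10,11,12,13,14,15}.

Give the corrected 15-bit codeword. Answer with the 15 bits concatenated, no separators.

011010000010001

s1 (pos 1,3,5,7,9,11,13,15): 0⊕1⊕1⊕0⊕0⊕1⊕0⊕1 = 0
s2 (pos 2,3,6,7,10,11,14,15): 1⊕1⊕0⊕0⊕1⊕1⊕0⊕1 = 1
s4 (pos 4,5,6,7,12,13,14,15): 0⊕1⊕0⊕0⊕0⊕0⊕0⊕1 = 0
s8 (pos 8,9,10,11,12,13,14,15): 0⊕0⊕1⊕1⊕0⊕0⊕0⊕1 = 1
Syndrome s8…s1 = 1010 → error at position 10.
Flip position 10: 011010000110001 → 011010000010001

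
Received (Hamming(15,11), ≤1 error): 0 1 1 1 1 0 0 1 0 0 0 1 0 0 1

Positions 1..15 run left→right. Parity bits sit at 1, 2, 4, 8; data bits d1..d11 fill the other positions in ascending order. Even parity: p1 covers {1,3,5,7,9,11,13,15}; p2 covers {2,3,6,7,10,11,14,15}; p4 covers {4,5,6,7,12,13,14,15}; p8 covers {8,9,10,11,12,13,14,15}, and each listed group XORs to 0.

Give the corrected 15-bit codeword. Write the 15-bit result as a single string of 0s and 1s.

s1 (pos 1,3,5,7,9,11,13,15): 0⊕1⊕1⊕0⊕0⊕0⊕0⊕1 = 1
s2 (pos 2,3,6,7,10,11,14,15): 1⊕1⊕0⊕0⊕0⊕0⊕0⊕1 = 1
s4 (pos 4,5,6,7,12,13,14,15): 1⊕1⊕0⊕0⊕1⊕0⊕0⊕1 = 0
s8 (pos 8,9,10,11,12,13,14,15): 1⊕0⊕0⊕0⊕1⊕0⊕0⊕1 = 1
Syndrome s8…s1 = 1011 → error at position 11.
Flip position 11: 011110010001001 → 011110010011001

011110010011001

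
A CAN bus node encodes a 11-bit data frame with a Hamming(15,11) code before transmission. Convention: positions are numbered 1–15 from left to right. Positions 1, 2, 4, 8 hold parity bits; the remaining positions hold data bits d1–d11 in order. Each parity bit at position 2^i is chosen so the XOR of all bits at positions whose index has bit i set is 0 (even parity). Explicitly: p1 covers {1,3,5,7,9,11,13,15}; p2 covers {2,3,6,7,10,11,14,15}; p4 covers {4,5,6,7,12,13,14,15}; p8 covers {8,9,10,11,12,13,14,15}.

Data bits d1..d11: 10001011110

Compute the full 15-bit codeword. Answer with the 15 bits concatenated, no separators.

011100011011110

Place data at non-parity positions: p1 p2 1 p4 0 0 0 p8 1 0 1 1 1 1 0
p1 (pos 1,3,5,7,9,11,13,15): XOR of data positions = 1⊕0⊕0⊕1⊕1⊕1⊕0 = 0
p2 (pos 2,3,6,7,10,11,14,15): XOR of data positions = 1⊕0⊕0⊕0⊕1⊕1⊕0 = 1
p4 (pos 4,5,6,7,12,13,14,15): XOR of data positions = 0⊕0⊕0⊕1⊕1⊕1⊕0 = 1
p8 (pos 8,9,10,11,12,13,14,15): XOR of data positions = 1⊕0⊕1⊕1⊕1⊕1⊕0 = 1
Codeword: 011100011011110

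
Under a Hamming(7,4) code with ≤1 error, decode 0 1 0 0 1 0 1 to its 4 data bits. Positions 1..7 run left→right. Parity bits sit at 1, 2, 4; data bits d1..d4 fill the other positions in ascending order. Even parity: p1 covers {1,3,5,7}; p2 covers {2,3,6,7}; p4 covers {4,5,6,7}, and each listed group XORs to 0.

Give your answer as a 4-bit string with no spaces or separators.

0101

s1 (pos 1,3,5,7): 0⊕0⊕1⊕1 = 0
s2 (pos 2,3,6,7): 1⊕0⊕0⊕1 = 0
s4 (pos 4,5,6,7): 0⊕1⊕0⊕1 = 0
Syndrome s4…s1 = 000 → no error.
Read data bits from positions 3,5,6,7: 0101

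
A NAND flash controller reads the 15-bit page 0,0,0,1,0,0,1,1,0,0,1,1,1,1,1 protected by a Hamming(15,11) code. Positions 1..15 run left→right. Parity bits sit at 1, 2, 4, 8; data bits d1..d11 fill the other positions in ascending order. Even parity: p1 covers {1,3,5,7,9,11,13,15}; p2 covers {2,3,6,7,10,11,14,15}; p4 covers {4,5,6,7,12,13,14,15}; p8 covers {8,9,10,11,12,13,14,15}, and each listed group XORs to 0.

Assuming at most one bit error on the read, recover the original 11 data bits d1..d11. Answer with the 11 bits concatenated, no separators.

s1 (pos 1,3,5,7,9,11,13,15): 0⊕0⊕0⊕1⊕0⊕1⊕1⊕1 = 0
s2 (pos 2,3,6,7,10,11,14,15): 0⊕0⊕0⊕1⊕0⊕1⊕1⊕1 = 0
s4 (pos 4,5,6,7,12,13,14,15): 1⊕0⊕0⊕1⊕1⊕1⊕1⊕1 = 0
s8 (pos 8,9,10,11,12,13,14,15): 1⊕0⊕0⊕1⊕1⊕1⊕1⊕1 = 0
Syndrome s8…s1 = 0000 → no error.
Read data bits from positions 3,5,6,7,9,10,11,12,13,14,15: 00010011111

00010011111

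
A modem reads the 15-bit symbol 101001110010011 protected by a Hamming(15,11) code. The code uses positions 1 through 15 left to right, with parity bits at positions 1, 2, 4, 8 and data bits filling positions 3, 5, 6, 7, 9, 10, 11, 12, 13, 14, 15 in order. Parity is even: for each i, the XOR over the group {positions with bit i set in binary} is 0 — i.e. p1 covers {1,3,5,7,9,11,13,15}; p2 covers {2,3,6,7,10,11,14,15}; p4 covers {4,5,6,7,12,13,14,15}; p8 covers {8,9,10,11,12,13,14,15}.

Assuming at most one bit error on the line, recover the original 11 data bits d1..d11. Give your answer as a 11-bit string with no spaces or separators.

s1 (pos 1,3,5,7,9,11,13,15): 1⊕1⊕0⊕1⊕0⊕1⊕0⊕1 = 1
s2 (pos 2,3,6,7,10,11,14,15): 0⊕1⊕1⊕1⊕0⊕1⊕1⊕1 = 0
s4 (pos 4,5,6,7,12,13,14,15): 0⊕0⊕1⊕1⊕0⊕0⊕1⊕1 = 0
s8 (pos 8,9,10,11,12,13,14,15): 1⊕0⊕0⊕1⊕0⊕0⊕1⊕1 = 0
Syndrome s8…s1 = 0001 → error at position 1.
Flip position 1: 101001110010011 → 001001110010011
Read data bits from positions 3,5,6,7,9,10,11,12,13,14,15: 10110010011

10110010011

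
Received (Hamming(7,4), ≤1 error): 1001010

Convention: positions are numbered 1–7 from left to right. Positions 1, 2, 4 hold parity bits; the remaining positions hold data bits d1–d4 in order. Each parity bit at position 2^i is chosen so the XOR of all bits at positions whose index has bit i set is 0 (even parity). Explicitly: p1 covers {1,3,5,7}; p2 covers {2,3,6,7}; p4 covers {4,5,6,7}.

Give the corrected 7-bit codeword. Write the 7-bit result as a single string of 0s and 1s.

s1 (pos 1,3,5,7): 1⊕0⊕0⊕0 = 1
s2 (pos 2,3,6,7): 0⊕0⊕1⊕0 = 1
s4 (pos 4,5,6,7): 1⊕0⊕1⊕0 = 0
Syndrome s4…s1 = 011 → error at position 3.
Flip position 3: 1001010 → 1011010

1011010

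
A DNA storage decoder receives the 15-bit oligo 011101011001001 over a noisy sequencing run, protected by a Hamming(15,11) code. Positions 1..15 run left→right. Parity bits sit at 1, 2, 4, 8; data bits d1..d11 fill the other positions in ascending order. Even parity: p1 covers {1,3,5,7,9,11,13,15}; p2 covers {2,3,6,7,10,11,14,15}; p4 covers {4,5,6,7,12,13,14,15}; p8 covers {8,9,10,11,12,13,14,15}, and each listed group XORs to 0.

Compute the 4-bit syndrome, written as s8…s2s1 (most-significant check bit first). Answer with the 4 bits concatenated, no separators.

0001

s1 (pos 1,3,5,7,9,11,13,15): 0⊕1⊕0⊕0⊕1⊕0⊕0⊕1 = 1
s2 (pos 2,3,6,7,10,11,14,15): 1⊕1⊕1⊕0⊕0⊕0⊕0⊕1 = 0
s4 (pos 4,5,6,7,12,13,14,15): 1⊕0⊕1⊕0⊕1⊕0⊕0⊕1 = 0
s8 (pos 8,9,10,11,12,13,14,15): 1⊕1⊕0⊕0⊕1⊕0⊕0⊕1 = 0
Syndrome s8…s1 = 0001 → error at position 1.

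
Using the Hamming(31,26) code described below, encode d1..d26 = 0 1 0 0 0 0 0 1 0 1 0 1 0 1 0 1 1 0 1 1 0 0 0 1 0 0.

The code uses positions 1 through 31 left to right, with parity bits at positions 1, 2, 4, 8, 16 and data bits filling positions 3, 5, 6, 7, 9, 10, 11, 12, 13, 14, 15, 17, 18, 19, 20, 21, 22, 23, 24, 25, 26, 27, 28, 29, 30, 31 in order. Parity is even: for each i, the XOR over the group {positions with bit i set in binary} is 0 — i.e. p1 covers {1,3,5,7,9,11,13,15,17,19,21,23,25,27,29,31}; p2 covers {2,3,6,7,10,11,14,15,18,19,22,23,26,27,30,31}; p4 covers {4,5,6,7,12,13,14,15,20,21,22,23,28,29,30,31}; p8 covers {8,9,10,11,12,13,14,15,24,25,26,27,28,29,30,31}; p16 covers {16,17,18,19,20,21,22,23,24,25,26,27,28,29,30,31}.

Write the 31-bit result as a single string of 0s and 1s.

Place data at non-parity positions: p1 p2 0 p4 1 0 0 p8 0 0 0 1 0 1 0 p16 1 0 1 0 1 1 0 1 1 0 0 0 1 0 0
p1 (pos 1,3,5,7,9,11,13,15,17,19,21,23,25,27,29,31): XOR of data positions = 0⊕1⊕0⊕0⊕0⊕0⊕0⊕1⊕1⊕1⊕0⊕1⊕0⊕1⊕0 = 0
p2 (pos 2,3,6,7,10,11,14,15,18,19,22,23,26,27,30,31): XOR of data positions = 0⊕0⊕0⊕0⊕0⊕1⊕0⊕0⊕1⊕1⊕0⊕0⊕0⊕0⊕0 = 1
p4 (pos 4,5,6,7,12,13,14,15,20,21,22,23,28,29,30,31): XOR of data positions = 1⊕0⊕0⊕1⊕0⊕1⊕0⊕0⊕1⊕1⊕0⊕0⊕1⊕0⊕0 = 0
p8 (pos 8,9,10,11,12,13,14,15,24,25,26,27,28,29,30,31): XOR of data positions = 0⊕0⊕0⊕1⊕0⊕1⊕0⊕1⊕1⊕0⊕0⊕0⊕1⊕0⊕0 = 1
p16 (pos 16,17,18,19,20,21,22,23,24,25,26,27,28,29,30,31): XOR of data positions = 1⊕0⊕1⊕0⊕1⊕1⊕0⊕1⊕1⊕0⊕0⊕0⊕1⊕0⊕0 = 1
Codeword: 0100100100010101101011011000100

0100100100010101101011011000100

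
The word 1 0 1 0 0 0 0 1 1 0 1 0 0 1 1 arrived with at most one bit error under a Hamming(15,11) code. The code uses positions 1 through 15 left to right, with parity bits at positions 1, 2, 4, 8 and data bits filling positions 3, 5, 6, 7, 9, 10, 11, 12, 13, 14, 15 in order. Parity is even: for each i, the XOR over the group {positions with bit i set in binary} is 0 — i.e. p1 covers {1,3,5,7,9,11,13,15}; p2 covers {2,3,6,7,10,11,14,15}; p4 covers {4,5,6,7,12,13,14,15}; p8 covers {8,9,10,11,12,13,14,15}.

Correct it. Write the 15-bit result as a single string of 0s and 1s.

101000010010011

s1 (pos 1,3,5,7,9,11,13,15): 1⊕1⊕0⊕0⊕1⊕1⊕0⊕1 = 1
s2 (pos 2,3,6,7,10,11,14,15): 0⊕1⊕0⊕0⊕0⊕1⊕1⊕1 = 0
s4 (pos 4,5,6,7,12,13,14,15): 0⊕0⊕0⊕0⊕0⊕0⊕1⊕1 = 0
s8 (pos 8,9,10,11,12,13,14,15): 1⊕1⊕0⊕1⊕0⊕0⊕1⊕1 = 1
Syndrome s8…s1 = 1001 → error at position 9.
Flip position 9: 101000011010011 → 101000010010011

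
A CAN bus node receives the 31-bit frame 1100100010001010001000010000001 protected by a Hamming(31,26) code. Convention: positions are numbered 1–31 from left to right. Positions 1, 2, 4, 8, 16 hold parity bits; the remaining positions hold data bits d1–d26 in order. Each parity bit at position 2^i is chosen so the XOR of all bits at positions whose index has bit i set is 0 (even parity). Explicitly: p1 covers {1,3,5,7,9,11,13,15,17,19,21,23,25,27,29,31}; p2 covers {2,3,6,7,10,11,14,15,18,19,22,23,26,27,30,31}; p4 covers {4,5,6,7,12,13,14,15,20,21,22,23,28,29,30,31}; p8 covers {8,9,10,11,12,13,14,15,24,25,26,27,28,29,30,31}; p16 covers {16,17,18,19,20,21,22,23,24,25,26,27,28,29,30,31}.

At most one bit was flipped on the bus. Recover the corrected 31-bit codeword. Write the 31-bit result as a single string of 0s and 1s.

1100100010001010001000011000001

s1 (pos 1,3,5,7,9,11,13,15,17,19,21,23,25,27,29,31): 1⊕0⊕1⊕0⊕1⊕0⊕1⊕1⊕0⊕1⊕0⊕0⊕0⊕0⊕0⊕1 = 1
s2 (pos 2,3,6,7,10,11,14,15,18,19,22,23,26,27,30,31): 1⊕0⊕0⊕0⊕0⊕0⊕0⊕1⊕0⊕1⊕0⊕0⊕0⊕0⊕0⊕1 = 0
s4 (pos 4,5,6,7,12,13,14,15,20,21,22,23,28,29,30,31): 0⊕1⊕0⊕0⊕0⊕1⊕0⊕1⊕0⊕0⊕0⊕0⊕0⊕0⊕0⊕1 = 0
s8 (pos 8,9,10,11,12,13,14,15,24,25,26,27,28,29,30,31): 0⊕1⊕0⊕0⊕0⊕1⊕0⊕1⊕1⊕0⊕0⊕0⊕0⊕0⊕0⊕1 = 1
s16 (pos 16,17,18,19,20,21,22,23,24,25,26,27,28,29,30,31): 0⊕0⊕0⊕1⊕0⊕0⊕0⊕0⊕1⊕0⊕0⊕0⊕0⊕0⊕0⊕1 = 1
Syndrome s16…s1 = 11001 → error at position 25.
Flip position 25: 1100100010001010001000010000001 → 1100100010001010001000011000001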